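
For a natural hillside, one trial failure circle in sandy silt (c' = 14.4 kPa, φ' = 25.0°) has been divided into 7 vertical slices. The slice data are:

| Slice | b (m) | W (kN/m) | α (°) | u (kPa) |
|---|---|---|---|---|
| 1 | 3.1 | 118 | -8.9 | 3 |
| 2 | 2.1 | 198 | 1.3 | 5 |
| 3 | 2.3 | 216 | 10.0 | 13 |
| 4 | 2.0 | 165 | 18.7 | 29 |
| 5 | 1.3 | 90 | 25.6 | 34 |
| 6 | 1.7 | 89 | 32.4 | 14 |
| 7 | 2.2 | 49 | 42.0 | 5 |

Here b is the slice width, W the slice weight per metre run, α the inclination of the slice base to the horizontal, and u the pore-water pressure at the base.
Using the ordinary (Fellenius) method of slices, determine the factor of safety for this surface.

FS = 2.78

Ordinary method of slices: FS = Σ[c'·Δl_i + (W_i cosα_i − u_i·Δl_i)·tanφ'] / Σ W_i sinα_i, with Δl_i = b_i / cosα_i.
Slice 1: Δl = 3.1/cos(-8.9°) = 3.138 m; N'_1 = 118·cos(-8.9°) − 3·3.138 = 107.2; c'Δl = 45.18; W sinα = -18.3
Slice 2: Δl = 2.1/cos1.3° = 2.101 m; N'_2 = 198·cos1.3° − 5·2.101 = 187.4; c'Δl = 30.25; W sinα = 4.5
Slice 3: Δl = 2.3/cos10.0° = 2.335 m; N'_3 = 216·cos10.0° − 13·2.335 = 182.4; c'Δl = 33.63; W sinα = 37.5
Slice 4: Δl = 2.0/cos18.7° = 2.111 m; N'_4 = 165·cos18.7° − 29·2.111 = 95.1; c'Δl = 30.41; W sinα = 52.9
Slice 5: Δl = 1.3/cos25.6° = 1.442 m; N'_5 = 90·cos25.6° − 34·1.442 = 32.2; c'Δl = 20.76; W sinα = 38.9
Slice 6: Δl = 1.7/cos32.4° = 2.013 m; N'_6 = 89·cos32.4° − 14·2.013 = 47.0; c'Δl = 28.99; W sinα = 47.7
Slice 7: Δl = 2.2/cos42.0° = 2.960 m; N'_7 = 49·cos42.0° − 5·2.960 = 21.6; c'Δl = 42.63; W sinα = 32.8
Σc'Δl = 231.8 kN/m; ΣN' = 672.7 kN/m; ΣW sinα = 196.0 kN/m
Resisting = 231.8 + 672.7·tan25.0° = 231.8 + 313.7 = 545.6 kN/m
FS = 545.6 / 196.0 = 2.783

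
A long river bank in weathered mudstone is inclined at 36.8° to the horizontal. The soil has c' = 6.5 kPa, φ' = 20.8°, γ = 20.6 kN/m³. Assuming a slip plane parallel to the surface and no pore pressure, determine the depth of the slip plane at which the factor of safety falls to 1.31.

z = 0.82 m

Setting FS = 1.31 in FS = [c' + γz cos²β tanφ'] / [γz sinβ cosβ] and solving for z:
z = c' / [γ cosβ (FS·sinβ − cosβ·tanφ')]
  = 6.5 / [20.6·cos36.8°·(1.31·sin36.8° − cos36.8°·tan20.8°)]
  = 6.5 / [20.6·0.8007·(1.31·0.5990 − 0.8007·0.3799)]
  = 6.5 / 7.9267 = 0.820 m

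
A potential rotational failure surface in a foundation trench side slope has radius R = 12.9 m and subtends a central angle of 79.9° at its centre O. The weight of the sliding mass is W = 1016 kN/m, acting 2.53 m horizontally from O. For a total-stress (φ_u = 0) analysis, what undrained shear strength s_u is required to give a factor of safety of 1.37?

FS = s_u·L_a·R / (W·d), so s_u = FS·W·d / (L_a·R).
Arc length L_a = R·θ = 12.9·(79.9°·π/180) = 12.9·1.3945 = 17.99 m
s_u = 1.37·1016·2.53 / (17.99·12.9) = 3521.6 / 232.06 = 15.18 kPa

s_u = 15.2 kPa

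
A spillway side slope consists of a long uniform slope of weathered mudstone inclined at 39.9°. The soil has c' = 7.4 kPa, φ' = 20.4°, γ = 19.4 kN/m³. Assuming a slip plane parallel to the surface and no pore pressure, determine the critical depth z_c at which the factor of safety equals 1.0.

z_c = 1.40 m

Setting FS = 1.00 in FS = [c' + γz cos²β tanφ'] / [γz sinβ cosβ] and solving for z:
z = c' / [γ cosβ (FS·sinβ − cosβ·tanφ')]
  = 7.4 / [19.4·cos39.9°·(1.00·sin39.9° − cos39.9°·tan20.4°)]
  = 7.4 / [19.4·0.7672·(1.00·0.6414 − 0.7672·0.3719)]
  = 7.4 / 5.3005 = 1.396 m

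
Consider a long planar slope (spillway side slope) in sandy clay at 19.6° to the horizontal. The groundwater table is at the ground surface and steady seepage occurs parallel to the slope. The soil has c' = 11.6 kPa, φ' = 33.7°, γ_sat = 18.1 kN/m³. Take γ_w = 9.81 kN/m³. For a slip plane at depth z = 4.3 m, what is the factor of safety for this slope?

With seepage parallel to the slope and the water table at the surface, the effective normal stress on the slip plane uses the buoyant unit weight γ' = γ_sat − γ_w while the driving shear stress uses γ_sat:
FS = [c' + γ' z cos²β tanφ'] / [γ_sat z sinβ cosβ]
γ' = 18.1 − 9.81 = 8.29 kN/m³
Numerator = 11.6 + 8.29·4.3·cos²19.6°·tan33.7° = 11.6 + 8.29·4.3·0.8875·0.6669 = 32.698 kPa
Denominator = 18.1·4.3·sin19.6°·cos19.6° = 18.1·4.3·0.3355·0.9421 = 24.595 kPa
FS = 32.698 / 24.595 = 1.329

FS = 1.33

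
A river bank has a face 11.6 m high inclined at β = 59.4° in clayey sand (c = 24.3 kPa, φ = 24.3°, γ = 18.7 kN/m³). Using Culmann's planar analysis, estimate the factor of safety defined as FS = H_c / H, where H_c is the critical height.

FS = 1.93

H_c = (4c/γ) · sinβ cosφ / [1 − cos(β − φ)]
    = (4·24.3/18.7) · sin59.4°·cos24.3° / [1 − cos35.1°]
    = 5.198 · 0.7845 / 0.1819 = 22.42 m
FS = H_c / H = 22.42 / 11.6 = 1.933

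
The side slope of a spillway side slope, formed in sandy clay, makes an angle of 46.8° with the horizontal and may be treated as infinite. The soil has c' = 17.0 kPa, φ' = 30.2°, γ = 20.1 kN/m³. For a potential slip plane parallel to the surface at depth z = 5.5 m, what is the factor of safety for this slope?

FS = 0.85

For an infinite slope with a slip plane parallel to the surface (no pore pressure): FS = [c' + γz cos²β tanφ'] / [γz sinβ cosβ].
γz = 20.1·5.5 = 110.55 kN/m²
Numerator = 17.0 + 110.55·cos²46.8°·tan30.2° = 17.0 + 110.55·0.4686·0.5820 = 47.151 kPa
Denominator = 110.55·sin46.8°·cos46.8° = 110.55·0.7290·0.6845 = 55.166 kPa
FS = 47.151 / 55.166 = 0.855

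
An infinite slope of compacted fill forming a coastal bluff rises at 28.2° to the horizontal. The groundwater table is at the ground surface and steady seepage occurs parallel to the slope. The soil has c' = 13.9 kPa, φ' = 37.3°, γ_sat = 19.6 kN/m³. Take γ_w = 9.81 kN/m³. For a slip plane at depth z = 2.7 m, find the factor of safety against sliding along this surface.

FS = 1.34

With seepage parallel to the slope and the water table at the surface, the effective normal stress on the slip plane uses the buoyant unit weight γ' = γ_sat − γ_w while the driving shear stress uses γ_sat:
FS = [c' + γ' z cos²β tanφ'] / [γ_sat z sinβ cosβ]
γ' = 19.6 − 9.81 = 9.79 kN/m³
Numerator = 13.9 + 9.79·2.7·cos²28.2°·tan37.3° = 13.9 + 9.79·2.7·0.7767·0.7618 = 29.540 kPa
Denominator = 19.6·2.7·sin28.2°·cos28.2° = 19.6·2.7·0.4726·0.8813 = 22.039 kPa
FS = 29.540 / 22.039 = 1.340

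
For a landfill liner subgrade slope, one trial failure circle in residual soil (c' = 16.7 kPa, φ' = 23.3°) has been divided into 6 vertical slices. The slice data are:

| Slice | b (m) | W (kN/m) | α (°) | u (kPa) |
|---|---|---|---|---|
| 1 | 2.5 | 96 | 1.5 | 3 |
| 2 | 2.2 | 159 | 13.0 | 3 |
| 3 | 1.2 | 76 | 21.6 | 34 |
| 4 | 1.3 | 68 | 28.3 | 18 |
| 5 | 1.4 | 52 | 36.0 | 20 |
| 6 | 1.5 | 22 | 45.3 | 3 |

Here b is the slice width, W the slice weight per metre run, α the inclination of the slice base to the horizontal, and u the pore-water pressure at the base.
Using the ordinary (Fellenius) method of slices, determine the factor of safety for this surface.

Ordinary method of slices: FS = Σ[c'·Δl_i + (W_i cosα_i − u_i·Δl_i)·tanφ'] / Σ W_i sinα_i, with Δl_i = b_i / cosα_i.
Slice 1: Δl = 2.5/cos1.5° = 2.501 m; N'_1 = 96·cos1.5° − 3·2.501 = 88.5; c'Δl = 41.76; W sinα = 2.5
Slice 2: Δl = 2.2/cos13.0° = 2.258 m; N'_2 = 159·cos13.0° − 3·2.258 = 148.2; c'Δl = 37.71; W sinα = 35.8
Slice 3: Δl = 1.2/cos21.6° = 1.291 m; N'_3 = 76·cos21.6° − 34·1.291 = 26.8; c'Δl = 21.55; W sinα = 28.0
Slice 4: Δl = 1.3/cos28.3° = 1.476 m; N'_4 = 68·cos28.3° − 18·1.476 = 33.3; c'Δl = 24.66; W sinα = 32.2
Slice 5: Δl = 1.4/cos36.0° = 1.730 m; N'_5 = 52·cos36.0° − 20·1.730 = 7.5; c'Δl = 28.90; W sinα = 30.6
Slice 6: Δl = 1.5/cos45.3° = 2.133 m; N'_6 = 22·cos45.3° − 3·2.133 = 9.1; c'Δl = 35.61; W sinα = 15.6
Σc'Δl = 190.2 kN/m; ΣN' = 313.2 kN/m; ΣW sinα = 144.7 kN/m
Resisting = 190.2 + 313.2·tan23.3° = 190.2 + 134.9 = 325.1 kN/m
FS = 325.1 / 144.7 = 2.247

FS = 2.25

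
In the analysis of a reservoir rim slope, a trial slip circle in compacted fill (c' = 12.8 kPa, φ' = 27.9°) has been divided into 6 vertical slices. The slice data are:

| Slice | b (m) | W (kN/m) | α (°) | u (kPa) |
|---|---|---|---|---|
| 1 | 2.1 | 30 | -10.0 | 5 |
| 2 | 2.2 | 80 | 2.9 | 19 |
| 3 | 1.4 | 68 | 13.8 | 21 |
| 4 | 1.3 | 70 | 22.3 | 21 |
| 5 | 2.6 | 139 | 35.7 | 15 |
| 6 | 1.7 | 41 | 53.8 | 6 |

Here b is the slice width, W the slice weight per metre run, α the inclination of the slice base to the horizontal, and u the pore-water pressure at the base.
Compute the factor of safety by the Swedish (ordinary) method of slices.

Ordinary method of slices: FS = Σ[c'·Δl_i + (W_i cosα_i − u_i·Δl_i)·tanφ'] / Σ W_i sinα_i, with Δl_i = b_i / cosα_i.
Slice 1: Δl = 2.1/cos(-10.0°) = 2.132 m; N'_1 = 30·cos(-10.0°) − 5·2.132 = 18.9; c'Δl = 27.29; W sinα = -5.2
Slice 2: Δl = 2.2/cos2.9° = 2.203 m; N'_2 = 80·cos2.9° − 19·2.203 = 38.0; c'Δl = 28.20; W sinα = 4.0
Slice 3: Δl = 1.4/cos13.8° = 1.442 m; N'_3 = 68·cos13.8° − 21·1.442 = 35.8; c'Δl = 18.45; W sinα = 16.2
Slice 4: Δl = 1.3/cos22.3° = 1.405 m; N'_4 = 70·cos22.3° − 21·1.405 = 35.3; c'Δl = 17.99; W sinα = 26.6
Slice 5: Δl = 2.6/cos35.7° = 3.202 m; N'_5 = 139·cos35.7° − 15·3.202 = 64.9; c'Δl = 40.98; W sinα = 81.1
Slice 6: Δl = 1.7/cos53.8° = 2.878 m; N'_6 = 41·cos53.8° − 6·2.878 = 6.9; c'Δl = 36.84; W sinα = 33.1
Σc'Δl = 169.8 kN/m; ΣN' = 199.7 kN/m; ΣW sinα = 155.8 kN/m
Resisting = 169.8 + 199.7·tan27.9° = 169.8 + 105.8 = 275.5 kN/m
FS = 275.5 / 155.8 = 1.768

FS = 1.77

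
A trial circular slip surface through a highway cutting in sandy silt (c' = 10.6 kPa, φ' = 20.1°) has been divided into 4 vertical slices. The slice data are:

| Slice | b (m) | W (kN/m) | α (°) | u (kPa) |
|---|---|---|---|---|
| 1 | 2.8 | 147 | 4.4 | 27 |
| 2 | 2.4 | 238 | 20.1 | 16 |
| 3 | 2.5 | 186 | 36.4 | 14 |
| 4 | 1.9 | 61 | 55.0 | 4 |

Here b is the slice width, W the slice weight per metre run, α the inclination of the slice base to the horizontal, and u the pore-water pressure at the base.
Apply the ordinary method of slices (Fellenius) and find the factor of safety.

FS = 1.04

Ordinary method of slices: FS = Σ[c'·Δl_i + (W_i cosα_i − u_i·Δl_i)·tanφ'] / Σ W_i sinα_i, with Δl_i = b_i / cosα_i.
Slice 1: Δl = 2.8/cos4.4° = 2.808 m; N'_1 = 147·cos4.4° − 27·2.808 = 70.7; c'Δl = 29.77; W sinα = 11.3
Slice 2: Δl = 2.4/cos20.1° = 2.556 m; N'_2 = 238·cos20.1° − 16·2.556 = 182.6; c'Δl = 27.09; W sinα = 81.8
Slice 3: Δl = 2.5/cos36.4° = 3.106 m; N'_3 = 186·cos36.4° − 14·3.106 = 106.2; c'Δl = 32.92; W sinα = 110.4
Slice 4: Δl = 1.9/cos55.0° = 3.313 m; N'_4 = 61·cos55.0° − 4·3.313 = 21.7; c'Δl = 35.11; W sinα = 50.0
Σc'Δl = 124.9 kN/m; ΣN' = 381.3 kN/m; ΣW sinα = 253.4 kN/m
Resisting = 124.9 + 381.3·tan20.1° = 124.9 + 139.5 = 264.4 kN/m
FS = 264.4 / 253.4 = 1.044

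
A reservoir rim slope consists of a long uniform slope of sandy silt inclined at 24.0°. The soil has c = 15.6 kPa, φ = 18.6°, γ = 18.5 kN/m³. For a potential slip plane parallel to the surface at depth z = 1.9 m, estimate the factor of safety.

For an infinite slope with a slip plane parallel to the surface (no pore pressure): FS = [c + γz cos²β tanφ] / [γz sinβ cosβ].
γz = 18.5·1.9 = 35.15 kN/m²
Numerator = 15.6 + 35.15·cos²24.0°·tan18.6° = 15.6 + 35.15·0.8346·0.3365 = 25.472 kPa
Denominator = 35.15·sin24.0°·cos24.0° = 35.15·0.4067·0.9135 = 13.061 kPa
FS = 25.472 / 13.061 = 1.950

FS = 1.95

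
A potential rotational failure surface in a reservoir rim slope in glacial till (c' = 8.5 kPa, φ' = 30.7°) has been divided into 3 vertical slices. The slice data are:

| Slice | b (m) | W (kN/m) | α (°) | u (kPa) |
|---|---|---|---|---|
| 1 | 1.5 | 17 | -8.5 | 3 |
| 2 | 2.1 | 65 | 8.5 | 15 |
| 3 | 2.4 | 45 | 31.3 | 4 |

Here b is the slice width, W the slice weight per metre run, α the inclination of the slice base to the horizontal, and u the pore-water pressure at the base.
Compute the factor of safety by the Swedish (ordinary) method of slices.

FS = 3.20

Ordinary method of slices: FS = Σ[c'·Δl_i + (W_i cosα_i − u_i·Δl_i)·tanφ'] / Σ W_i sinα_i, with Δl_i = b_i / cosα_i.
Slice 1: Δl = 1.5/cos(-8.5°) = 1.517 m; N'_1 = 17·cos(-8.5°) − 3·1.517 = 12.3; c'Δl = 12.89; W sinα = -2.5
Slice 2: Δl = 2.1/cos8.5° = 2.123 m; N'_2 = 65·cos8.5° − 15·2.123 = 32.4; c'Δl = 18.05; W sinα = 9.6
Slice 3: Δl = 2.4/cos31.3° = 2.809 m; N'_3 = 45·cos31.3° − 4·2.809 = 27.2; c'Δl = 23.87; W sinα = 23.4
Σc'Δl = 54.8 kN/m; ΣN' = 71.9 kN/m; ΣW sinα = 30.5 kN/m
Resisting = 54.8 + 71.9·tan30.7° = 54.8 + 42.7 = 97.5 kN/m
FS = 97.5 / 30.5 = 3.200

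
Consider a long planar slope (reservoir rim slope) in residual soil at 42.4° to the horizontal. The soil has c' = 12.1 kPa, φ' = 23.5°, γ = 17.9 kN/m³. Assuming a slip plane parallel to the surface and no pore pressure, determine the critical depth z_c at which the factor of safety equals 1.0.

z_c = 2.59 m

Setting FS = 1.00 in FS = [c' + γz cos²β tanφ'] / [γz sinβ cosβ] and solving for z:
z = c' / [γ cosβ (FS·sinβ − cosβ·tanφ')]
  = 12.1 / [17.9·cos42.4°·(1.00·sin42.4° − cos42.4°·tan23.5°)]
  = 12.1 / [17.9·0.7385·(1.00·0.6743 − 0.7385·0.4348)]
  = 12.1 / 4.6689 = 2.592 m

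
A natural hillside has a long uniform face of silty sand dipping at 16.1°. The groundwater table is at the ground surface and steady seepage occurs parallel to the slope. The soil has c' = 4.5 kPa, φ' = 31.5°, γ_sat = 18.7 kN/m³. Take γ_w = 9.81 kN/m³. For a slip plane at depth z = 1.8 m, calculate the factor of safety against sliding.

With seepage parallel to the slope and the water table at the surface, the effective normal stress on the slip plane uses the buoyant unit weight γ' = γ_sat − γ_w while the driving shear stress uses γ_sat:
FS = [c' + γ' z cos²β tanφ'] / [γ_sat z sinβ cosβ]
γ' = 18.7 − 9.81 = 8.89 kN/m³
Numerator = 4.5 + 8.89·1.8·cos²16.1°·tan31.5° = 4.5 + 8.89·1.8·0.9231·0.6128 = 13.552 kPa
Denominator = 18.7·1.8·sin16.1°·cos16.1° = 18.7·1.8·0.2773·0.9608 = 8.968 kPa
FS = 13.552 / 8.968 = 1.511

FS = 1.51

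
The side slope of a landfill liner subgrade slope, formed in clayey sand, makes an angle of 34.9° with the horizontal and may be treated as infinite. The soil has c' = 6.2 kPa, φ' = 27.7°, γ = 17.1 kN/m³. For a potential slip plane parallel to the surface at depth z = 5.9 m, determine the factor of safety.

For an infinite slope with a slip plane parallel to the surface (no pore pressure): FS = [c' + γz cos²β tanφ'] / [γz sinβ cosβ].
γz = 17.1·5.9 = 100.89 kN/m²
Numerator = 6.2 + 100.89·cos²34.9°·tan27.7° = 6.2 + 100.89·0.6726·0.5250 = 41.829 kPa
Denominator = 100.89·sin34.9°·cos34.9° = 100.89·0.5721·0.8202 = 47.342 kPa
FS = 41.829 / 47.342 = 0.884

FS = 0.88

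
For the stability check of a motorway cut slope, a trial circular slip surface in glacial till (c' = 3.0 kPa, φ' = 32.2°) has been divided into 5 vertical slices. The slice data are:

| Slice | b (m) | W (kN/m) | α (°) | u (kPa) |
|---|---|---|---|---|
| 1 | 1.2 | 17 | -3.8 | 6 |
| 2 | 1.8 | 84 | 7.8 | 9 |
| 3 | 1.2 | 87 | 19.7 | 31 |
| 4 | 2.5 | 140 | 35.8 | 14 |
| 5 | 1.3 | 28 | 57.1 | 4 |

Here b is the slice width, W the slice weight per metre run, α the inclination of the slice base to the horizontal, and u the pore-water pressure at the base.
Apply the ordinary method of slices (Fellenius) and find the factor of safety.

Ordinary method of slices: FS = Σ[c'·Δl_i + (W_i cosα_i − u_i·Δl_i)·tanφ'] / Σ W_i sinα_i, with Δl_i = b_i / cosα_i.
Slice 1: Δl = 1.2/cos(-3.8°) = 1.203 m; N'_1 = 17·cos(-3.8°) − 6·1.203 = 9.7; c'Δl = 3.61; W sinα = -1.1
Slice 2: Δl = 1.8/cos7.8° = 1.817 m; N'_2 = 84·cos7.8° − 9·1.817 = 66.9; c'Δl = 5.45; W sinα = 11.4
Slice 3: Δl = 1.2/cos19.7° = 1.275 m; N'_3 = 87·cos19.7° − 31·1.275 = 42.4; c'Δl = 3.82; W sinα = 29.3
Slice 4: Δl = 2.5/cos35.8° = 3.082 m; N'_4 = 140·cos35.8° − 14·3.082 = 70.4; c'Δl = 9.25; W sinα = 81.9
Slice 5: Δl = 1.3/cos57.1° = 2.393 m; N'_5 = 28·cos57.1° − 4·2.393 = 5.6; c'Δl = 7.18; W sinα = 23.5
Σc'Δl = 29.3 kN/m; ΣN' = 195.0 kN/m; ΣW sinα = 145.0 kN/m
Resisting = 29.3 + 195.0·tan32.2° = 29.3 + 122.8 = 152.1 kN/m
FS = 152.1 / 145.0 = 1.049

FS = 1.05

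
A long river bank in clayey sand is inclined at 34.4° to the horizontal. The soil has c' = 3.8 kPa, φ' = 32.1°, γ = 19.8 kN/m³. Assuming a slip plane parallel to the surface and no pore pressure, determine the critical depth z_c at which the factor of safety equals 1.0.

z_c = 4.91 m

Setting FS = 1.00 in FS = [c' + γz cos²β tanφ'] / [γz sinβ cosβ] and solving for z:
z = c' / [γ cosβ (FS·sinβ − cosβ·tanφ')]
  = 3.8 / [19.8·cos34.4°·(1.00·sin34.4° − cos34.4°·tan32.1°)]
  = 3.8 / [19.8·0.8251·(1.00·0.5650 − 0.8251·0.6273)]
  = 3.8 / 0.7740 = 4.910 m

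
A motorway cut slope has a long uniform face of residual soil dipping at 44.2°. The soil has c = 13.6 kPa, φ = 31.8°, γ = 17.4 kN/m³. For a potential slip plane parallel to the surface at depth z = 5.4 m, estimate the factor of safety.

For an infinite slope with a slip plane parallel to the surface (no pore pressure): FS = [c + γz cos²β tanφ] / [γz sinβ cosβ].
γz = 17.4·5.4 = 93.96 kN/m²
Numerator = 13.6 + 93.96·cos²44.2°·tan31.8° = 13.6 + 93.96·0.5140·0.6200 = 43.542 kPa
Denominator = 93.96·sin44.2°·cos44.2° = 93.96·0.6972·0.7169 = 46.962 kPa
FS = 43.542 / 46.962 = 0.927

FS = 0.93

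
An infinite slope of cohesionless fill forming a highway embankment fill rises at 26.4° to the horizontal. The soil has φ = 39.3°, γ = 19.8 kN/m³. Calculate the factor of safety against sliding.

For a dry cohesionless infinite slope the factor of safety is FS = tanφ / tanβ.
FS = tan39.3° / tan26.4° = 0.8185 / 0.4964 = 1.649

FS = 1.65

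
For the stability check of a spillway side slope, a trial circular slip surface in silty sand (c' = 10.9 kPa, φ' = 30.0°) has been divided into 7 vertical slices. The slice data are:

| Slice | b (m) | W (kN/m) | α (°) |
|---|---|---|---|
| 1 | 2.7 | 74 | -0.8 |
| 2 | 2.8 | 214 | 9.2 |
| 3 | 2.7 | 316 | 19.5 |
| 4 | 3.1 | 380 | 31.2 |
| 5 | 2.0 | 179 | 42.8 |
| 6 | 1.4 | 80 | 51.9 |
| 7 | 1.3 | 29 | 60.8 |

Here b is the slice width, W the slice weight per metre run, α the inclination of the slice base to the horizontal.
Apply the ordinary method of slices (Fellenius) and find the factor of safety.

Ordinary method of slices: FS = Σ[c'·Δl_i + (W_i cosα_i)·tanφ'] / Σ W_i sinα_i, with Δl_i = b_i / cosα_i.
Slice 1: Δl = 2.7/cos(-0.8°) = 2.700 m; N'_1 = 74·cos(-0.8°) = 74.0; c'Δl = 29.43; W sinα = -1.0
Slice 2: Δl = 2.8/cos9.2° = 2.836 m; N'_2 = 214·cos9.2° = 211.2; c'Δl = 30.92; W sinα = 34.2
Slice 3: Δl = 2.7/cos19.5° = 2.864 m; N'_3 = 316·cos19.5° = 297.9; c'Δl = 31.22; W sinα = 105.5
Slice 4: Δl = 3.1/cos31.2° = 3.624 m; N'_4 = 380·cos31.2° = 325.0; c'Δl = 39.50; W sinα = 196.9
Slice 5: Δl = 2.0/cos42.8° = 2.726 m; N'_5 = 179·cos42.8° = 131.3; c'Δl = 29.71; W sinα = 121.6
Slice 6: Δl = 1.4/cos51.9° = 2.269 m; N'_6 = 80·cos51.9° = 49.4; c'Δl = 24.73; W sinα = 63.0
Slice 7: Δl = 1.3/cos60.8° = 2.665 m; N'_7 = 29·cos60.8° = 14.1; c'Δl = 29.05; W sinα = 25.3
Σc'Δl = 214.6 kN/m; ΣN' = 1103.0 kN/m; ΣW sinα = 545.4 kN/m
Resisting = 214.6 + 1103.0·tan30.0° = 214.6 + 636.8 = 851.4 kN/m
FS = 851.4 / 545.4 = 1.561

FS = 1.56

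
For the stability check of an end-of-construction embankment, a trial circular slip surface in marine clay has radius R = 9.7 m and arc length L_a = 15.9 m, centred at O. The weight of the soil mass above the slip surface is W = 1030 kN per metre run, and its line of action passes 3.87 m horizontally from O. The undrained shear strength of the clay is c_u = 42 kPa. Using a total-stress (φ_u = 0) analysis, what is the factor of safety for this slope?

Taking moments about the centre O, the resisting moment is provided by the undrained shear strength acting along the arc:
M_R = c_u·L_a·R = 42·15.90·9.7 = 6477.7 kN·m/m
M_D = W·d = 1030·3.87 = 3986.1 kN·m/m
FS = M_R / M_D = 6477.7 / 3986.1 = 1.625

FS = 1.63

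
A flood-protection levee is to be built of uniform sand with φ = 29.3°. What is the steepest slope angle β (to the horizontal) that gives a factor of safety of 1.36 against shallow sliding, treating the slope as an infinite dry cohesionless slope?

For an infinite dry cohesionless slope FS = tanφ/tanβ, so tanβ = tanφ / FS.
tanβ = tan29.3° / 1.36 = 0.5612 / 1.36 = 0.4126
β = arctan(0.4126) = 22.42°

β = 22.4°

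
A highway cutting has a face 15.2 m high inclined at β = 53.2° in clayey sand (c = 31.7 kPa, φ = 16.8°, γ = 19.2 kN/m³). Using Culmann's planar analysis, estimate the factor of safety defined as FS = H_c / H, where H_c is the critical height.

H_c = (4c/γ) · sinβ cosφ / [1 − cos(β − φ)]
    = (4·31.7/19.2) · sin53.2°·cos16.8° / [1 − cos36.4°]
    = 6.604 · 0.7666 / 0.1951 = 25.95 m
FS = H_c / H = 25.95 / 15.2 = 1.707

FS = 1.71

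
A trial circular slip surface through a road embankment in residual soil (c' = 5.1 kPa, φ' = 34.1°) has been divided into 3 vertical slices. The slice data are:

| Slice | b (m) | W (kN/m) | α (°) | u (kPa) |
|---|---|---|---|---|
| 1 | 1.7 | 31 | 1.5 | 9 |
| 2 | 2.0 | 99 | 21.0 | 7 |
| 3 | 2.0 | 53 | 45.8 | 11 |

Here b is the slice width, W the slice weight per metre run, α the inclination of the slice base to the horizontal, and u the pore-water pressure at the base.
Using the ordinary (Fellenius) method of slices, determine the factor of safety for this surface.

FS = 1.36

Ordinary method of slices: FS = Σ[c'·Δl_i + (W_i cosα_i − u_i·Δl_i)·tanφ'] / Σ W_i sinα_i, with Δl_i = b_i / cosα_i.
Slice 1: Δl = 1.7/cos1.5° = 1.701 m; N'_1 = 31·cos1.5° − 9·1.701 = 15.7; c'Δl = 8.67; W sinα = 0.8
Slice 2: Δl = 2.0/cos21.0° = 2.142 m; N'_2 = 99·cos21.0° − 7·2.142 = 77.4; c'Δl = 10.93; W sinα = 35.5
Slice 3: Δl = 2.0/cos45.8° = 2.869 m; N'_3 = 53·cos45.8° − 11·2.869 = 5.4; c'Δl = 14.63; W sinα = 38.0
Σc'Δl = 34.2 kN/m; ΣN' = 98.5 kN/m; ΣW sinα = 74.3 kN/m
Resisting = 34.2 + 98.5·tan34.1° = 34.2 + 66.7 = 100.9 kN/m
FS = 100.9 / 74.3 = 1.359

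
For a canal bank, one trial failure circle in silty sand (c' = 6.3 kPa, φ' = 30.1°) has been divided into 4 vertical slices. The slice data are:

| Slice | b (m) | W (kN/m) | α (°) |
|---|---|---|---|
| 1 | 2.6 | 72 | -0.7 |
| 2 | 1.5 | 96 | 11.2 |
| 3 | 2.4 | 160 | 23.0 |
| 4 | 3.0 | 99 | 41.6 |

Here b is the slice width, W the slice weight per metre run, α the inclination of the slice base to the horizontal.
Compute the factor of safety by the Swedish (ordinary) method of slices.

Ordinary method of slices: FS = Σ[c'·Δl_i + (W_i cosα_i)·tanφ'] / Σ W_i sinα_i, with Δl_i = b_i / cosα_i.
Slice 1: Δl = 2.6/cos(-0.7°) = 2.600 m; N'_1 = 72·cos(-0.7°) = 72.0; c'Δl = 16.38; W sinα = -0.9
Slice 2: Δl = 1.5/cos11.2° = 1.529 m; N'_2 = 96·cos11.2° = 94.2; c'Δl = 9.63; W sinα = 18.6
Slice 3: Δl = 2.4/cos23.0° = 2.607 m; N'_3 = 160·cos23.0° = 147.3; c'Δl = 16.43; W sinα = 62.5
Slice 4: Δl = 3.0/cos41.6° = 4.012 m; N'_4 = 99·cos41.6° = 74.0; c'Δl = 25.27; W sinα = 65.7
Σc'Δl = 67.7 kN/m; ΣN' = 387.5 kN/m; ΣW sinα = 146.0 kN/m
Resisting = 67.7 + 387.5·tan30.1° = 67.7 + 224.6 = 292.3 kN/m
FS = 292.3 / 146.0 = 2.002

FS = 2.00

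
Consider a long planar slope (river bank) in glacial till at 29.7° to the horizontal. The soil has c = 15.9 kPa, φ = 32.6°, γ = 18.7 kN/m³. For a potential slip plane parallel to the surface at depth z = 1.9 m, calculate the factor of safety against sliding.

For an infinite slope with a slip plane parallel to the surface (no pore pressure): FS = [c + γz cos²β tanφ] / [γz sinβ cosβ].
γz = 18.7·1.9 = 35.53 kN/m²
Numerator = 15.9 + 35.53·cos²29.7°·tan32.6° = 15.9 + 35.53·0.7545·0.6395 = 33.045 kPa
Denominator = 35.53·sin29.7°·cos29.7° = 35.53·0.4955·0.8686 = 15.291 kPa
FS = 33.045 / 15.291 = 2.161

FS = 2.16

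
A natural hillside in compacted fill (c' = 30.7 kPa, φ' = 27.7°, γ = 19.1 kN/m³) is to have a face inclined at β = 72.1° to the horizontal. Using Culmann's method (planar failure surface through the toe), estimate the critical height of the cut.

H_c = 18.97 m

Culmann's analysis gives the critical failure plane at α_cr = (β + φ')/2 = (72.1 + 27.7)/2 = 49.9°, and the critical height
H_c = (4c'/γ) · sinβ cosφ' / [1 − cos(β − φ')]
    = (4·30.7/19.1) · sin72.1°·cos27.7° / [1 − cos(44.4°)]
    = 6.429 · 0.9516·0.8854 / [1 − 0.7145]
    = 6.429 · 0.8425 / 0.2855
    = 18.97 m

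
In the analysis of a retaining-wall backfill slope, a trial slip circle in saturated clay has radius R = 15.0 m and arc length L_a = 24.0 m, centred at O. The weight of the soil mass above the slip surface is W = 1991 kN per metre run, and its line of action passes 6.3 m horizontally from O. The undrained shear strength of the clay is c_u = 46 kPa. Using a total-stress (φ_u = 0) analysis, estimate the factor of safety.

FS = 1.32

Taking moments about the centre O, the resisting moment is provided by the undrained shear strength acting along the arc:
M_R = c_u·L_a·R = 46·24.00·15.0 = 16560.0 kN·m/m
M_D = W·d = 1991·6.3 = 12543.3 kN·m/m
FS = M_R / M_D = 16560.0 / 12543.3 = 1.320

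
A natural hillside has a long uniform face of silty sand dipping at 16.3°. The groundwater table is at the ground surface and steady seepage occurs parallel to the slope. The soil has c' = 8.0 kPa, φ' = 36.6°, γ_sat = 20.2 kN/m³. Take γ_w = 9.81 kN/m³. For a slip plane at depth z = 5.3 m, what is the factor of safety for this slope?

FS = 1.58

With seepage parallel to the slope and the water table at the surface, the effective normal stress on the slip plane uses the buoyant unit weight γ' = γ_sat − γ_w while the driving shear stress uses γ_sat:
FS = [c' + γ' z cos²β tanφ'] / [γ_sat z sinβ cosβ]
γ' = 20.2 − 9.81 = 10.39 kN/m³
Numerator = 8.0 + 10.39·5.3·cos²16.3°·tan36.6° = 8.0 + 10.39·5.3·0.9212·0.7427 = 45.675 kPa
Denominator = 20.2·5.3·sin16.3°·cos16.3° = 20.2·5.3·0.2807·0.9598 = 28.840 kPa
FS = 45.675 / 28.840 = 1.584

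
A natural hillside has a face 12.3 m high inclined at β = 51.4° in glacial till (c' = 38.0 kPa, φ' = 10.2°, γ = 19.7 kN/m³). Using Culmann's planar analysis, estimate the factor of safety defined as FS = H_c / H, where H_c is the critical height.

H_c = (4c'/γ) · sinβ cosφ' / [1 − cos(β − φ')]
    = (4·38.0/19.7) · sin51.4°·cos10.2° / [1 − cos41.2°]
    = 7.716 · 0.7692 / 0.2476 = 23.97 m
FS = H_c / H = 23.97 / 12.3 = 1.949

FS = 1.95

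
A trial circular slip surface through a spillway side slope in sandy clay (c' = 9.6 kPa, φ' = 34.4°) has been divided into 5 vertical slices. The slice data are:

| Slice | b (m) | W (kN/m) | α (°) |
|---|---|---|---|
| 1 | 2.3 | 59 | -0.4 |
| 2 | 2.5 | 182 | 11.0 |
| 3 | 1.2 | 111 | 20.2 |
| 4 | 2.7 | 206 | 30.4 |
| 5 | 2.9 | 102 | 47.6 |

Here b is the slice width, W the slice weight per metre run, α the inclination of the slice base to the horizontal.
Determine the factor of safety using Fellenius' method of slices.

Ordinary method of slices: FS = Σ[c'·Δl_i + (W_i cosα_i)·tanφ'] / Σ W_i sinα_i, with Δl_i = b_i / cosα_i.
Slice 1: Δl = 2.3/cos(-0.4°) = 2.300 m; N'_1 = 59·cos(-0.4°) = 59.0; c'Δl = 22.08; W sinα = -0.4
Slice 2: Δl = 2.5/cos11.0° = 2.547 m; N'_2 = 182·cos11.0° = 178.7; c'Δl = 24.45; W sinα = 34.7
Slice 3: Δl = 1.2/cos20.2° = 1.279 m; N'_3 = 111·cos20.2° = 104.2; c'Δl = 12.27; W sinα = 38.3
Slice 4: Δl = 2.7/cos30.4° = 3.130 m; N'_4 = 206·cos30.4° = 177.7; c'Δl = 30.05; W sinα = 104.2
Slice 5: Δl = 2.9/cos47.6° = 4.301 m; N'_5 = 102·cos47.6° = 68.8; c'Δl = 41.29; W sinα = 75.3
Σc'Δl = 130.1 kN/m; ΣN' = 588.3 kN/m; ΣW sinα = 252.2 kN/m
Resisting = 130.1 + 588.3·tan34.4° = 130.1 + 402.8 = 533.0 kN/m
FS = 533.0 / 252.2 = 2.113

FS = 2.11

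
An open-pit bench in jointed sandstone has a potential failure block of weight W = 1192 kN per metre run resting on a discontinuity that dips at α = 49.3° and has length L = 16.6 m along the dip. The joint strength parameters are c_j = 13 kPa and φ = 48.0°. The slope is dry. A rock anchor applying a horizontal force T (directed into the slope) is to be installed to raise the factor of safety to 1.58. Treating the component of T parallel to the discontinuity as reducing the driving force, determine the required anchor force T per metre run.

Resolving forces along and normal to the sliding plane, with the horizontal anchor force T adding T·sinα to the effective normal force and T·cosα acting up the plane against the driving force:
FS = [c_jL + (W cosα + T sinα) tanφ] / [W sinα − T cosα]
Without the anchor: N' = 777.3 kN/m, driving T_d = 903.7 kN/m, resisting R = 13·16.6 + 777.3·tan48.0° = 1079.1 kN/m, FS = 1.19.
Setting FS = 1.58 and solving for T:
1.58·(903.7 − T cos49.3°) = 1079.1 + T sin49.3°·tan48.0°
T·(sin49.3°·tan48.0° + 1.58·cos49.3°) = 1.58·903.7 − 1079.1
T·(0.7581·1.1106 + 1.58·0.6521) = 1427.8 − 1079.1 = 348.8
T·1.8723 = 348.8
T = 186.3 kN/m

T = 186 kN/m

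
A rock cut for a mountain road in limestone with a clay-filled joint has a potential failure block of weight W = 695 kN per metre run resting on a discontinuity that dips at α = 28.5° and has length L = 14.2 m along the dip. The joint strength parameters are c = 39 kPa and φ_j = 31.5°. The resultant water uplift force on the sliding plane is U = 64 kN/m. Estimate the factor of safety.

FS = 2.68

Resolving the block weight along and normal to the plane and applying the Mohr–Coulomb strength on the joint:
N' = W cosα − U = 695·cos28.5° − 64 = 546.8 kN/m
Driving force T = W sinα = 695·sin28.5° = 331.6 kN/m
Resisting force R = c·L + N'·tanφ_j = 39·14.2 + 546.8·tan31.5° = 553.8 + 335.1 = 888.9 kN/m
FS = R / T = 888.9 / 331.6 = 2.680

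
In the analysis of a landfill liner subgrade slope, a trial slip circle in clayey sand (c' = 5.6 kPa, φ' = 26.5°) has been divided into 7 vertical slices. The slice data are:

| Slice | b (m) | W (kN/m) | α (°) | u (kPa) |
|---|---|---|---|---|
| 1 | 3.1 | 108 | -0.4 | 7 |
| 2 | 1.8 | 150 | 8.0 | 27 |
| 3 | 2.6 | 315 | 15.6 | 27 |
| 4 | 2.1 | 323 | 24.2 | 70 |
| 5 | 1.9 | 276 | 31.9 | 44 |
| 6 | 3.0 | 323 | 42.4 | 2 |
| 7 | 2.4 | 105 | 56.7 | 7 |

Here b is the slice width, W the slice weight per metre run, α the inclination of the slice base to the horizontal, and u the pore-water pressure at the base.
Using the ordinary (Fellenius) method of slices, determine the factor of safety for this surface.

Ordinary method of slices: FS = Σ[c'·Δl_i + (W_i cosα_i − u_i·Δl_i)·tanφ'] / Σ W_i sinα_i, with Δl_i = b_i / cosα_i.
Slice 1: Δl = 3.1/cos(-0.4°) = 3.100 m; N'_1 = 108·cos(-0.4°) − 7·3.100 = 86.3; c'Δl = 17.36; W sinα = -0.8
Slice 2: Δl = 1.8/cos8.0° = 1.818 m; N'_2 = 150·cos8.0° − 27·1.818 = 99.5; c'Δl = 10.18; W sinα = 20.9
Slice 3: Δl = 2.6/cos15.6° = 2.699 m; N'_3 = 315·cos15.6° − 27·2.699 = 230.5; c'Δl = 15.12; W sinα = 84.7
Slice 4: Δl = 2.1/cos24.2° = 2.302 m; N'_4 = 323·cos24.2° − 70·2.302 = 133.5; c'Δl = 12.89; W sinα = 132.4
Slice 5: Δl = 1.9/cos31.9° = 2.238 m; N'_5 = 276·cos31.9° − 44·2.238 = 135.8; c'Δl = 12.53; W sinα = 145.8
Slice 6: Δl = 3.0/cos42.4° = 4.063 m; N'_6 = 323·cos42.4° − 2·4.063 = 230.4; c'Δl = 22.75; W sinα = 217.8
Slice 7: Δl = 2.4/cos56.7° = 4.371 m; N'_7 = 105·cos56.7° − 7·4.371 = 27.0; c'Δl = 24.48; W sinα = 87.8
Σc'Δl = 115.3 kN/m; ΣN' = 943.0 kN/m; ΣW sinα = 688.6 kN/m
Resisting = 115.3 + 943.0·tan26.5° = 115.3 + 470.2 = 585.5 kN/m
FS = 585.5 / 688.6 = 0.850

FS = 0.85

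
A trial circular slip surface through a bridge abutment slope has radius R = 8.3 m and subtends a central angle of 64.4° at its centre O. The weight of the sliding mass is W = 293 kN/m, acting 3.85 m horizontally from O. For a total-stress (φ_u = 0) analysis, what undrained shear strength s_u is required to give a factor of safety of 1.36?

s_u = 19.8 kPa

FS = s_u·L_a·R / (W·d), so s_u = FS·W·d / (L_a·R).
Arc length L_a = R·θ = 8.3·(64.4°·π/180) = 8.3·1.1240 = 9.33 m
s_u = 1.36·293·3.85 / (9.33·8.3) = 1534.1 / 77.43 = 19.81 kPa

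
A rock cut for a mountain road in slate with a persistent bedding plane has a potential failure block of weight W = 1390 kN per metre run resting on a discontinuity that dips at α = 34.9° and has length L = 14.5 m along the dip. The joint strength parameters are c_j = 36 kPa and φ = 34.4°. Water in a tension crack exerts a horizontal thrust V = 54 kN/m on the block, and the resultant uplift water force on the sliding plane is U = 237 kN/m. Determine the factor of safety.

Resolving the block weight along and normal to the plane and applying the Mohr–Coulomb strength on the joint:
N' = W cosα − U − V sinα = 1390·cos34.9° − 237 − 54·sin34.9° = 872.1 kN/m
Driving force T = W sinα + V cosα = 1390·sin34.9° + 54·cos34.9° = 839.6 kN/m
Resisting force R = c_j·L + N'·tanφ = 36·14.5 + 872.1·tan34.4° = 522.0 + 597.1 = 1119.1 kN/m
FS = R / T = 1119.1 / 839.6 = 1.333

FS = 1.33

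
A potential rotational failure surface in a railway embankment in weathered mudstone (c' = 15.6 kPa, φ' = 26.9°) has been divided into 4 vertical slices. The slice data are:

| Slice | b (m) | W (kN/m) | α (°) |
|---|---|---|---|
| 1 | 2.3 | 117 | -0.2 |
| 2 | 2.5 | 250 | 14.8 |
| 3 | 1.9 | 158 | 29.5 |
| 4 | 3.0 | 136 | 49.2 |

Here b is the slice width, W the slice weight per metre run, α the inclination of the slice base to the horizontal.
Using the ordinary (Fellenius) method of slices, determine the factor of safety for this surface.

Ordinary method of slices: FS = Σ[c'·Δl_i + (W_i cosα_i)·tanφ'] / Σ W_i sinα_i, with Δl_i = b_i / cosα_i.
Slice 1: Δl = 2.3/cos(-0.2°) = 2.300 m; N'_1 = 117·cos(-0.2°) = 117.0; c'Δl = 35.88; W sinα = -0.4
Slice 2: Δl = 2.5/cos14.8° = 2.586 m; N'_2 = 250·cos14.8° = 241.7; c'Δl = 40.34; W sinα = 63.9
Slice 3: Δl = 1.9/cos29.5° = 2.183 m; N'_3 = 158·cos29.5° = 137.5; c'Δl = 34.06; W sinα = 77.8
Slice 4: Δl = 3.0/cos49.2° = 4.591 m; N'_4 = 136·cos49.2° = 88.9; c'Δl = 71.62; W sinα = 103.0
Σc'Δl = 181.9 kN/m; ΣN' = 585.1 kN/m; ΣW sinα = 244.2 kN/m
Resisting = 181.9 + 585.1·tan26.9° = 181.9 + 296.8 = 478.7 kN/m
FS = 478.7 / 244.2 = 1.960

FS = 1.96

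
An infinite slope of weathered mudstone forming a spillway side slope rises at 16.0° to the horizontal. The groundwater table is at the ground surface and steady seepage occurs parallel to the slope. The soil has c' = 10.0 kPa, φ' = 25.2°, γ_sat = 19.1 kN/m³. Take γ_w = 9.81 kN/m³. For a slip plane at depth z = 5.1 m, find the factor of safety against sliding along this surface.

With seepage parallel to the slope and the water table at the surface, the effective normal stress on the slip plane uses the buoyant unit weight γ' = γ_sat − γ_w while the driving shear stress uses γ_sat:
FS = [c' + γ' z cos²β tanφ'] / [γ_sat z sinβ cosβ]
γ' = 19.1 − 9.81 = 9.29 kN/m³
Numerator = 10.0 + 9.29·5.1·cos²16.0°·tan25.2° = 10.0 + 9.29·5.1·0.9240·0.4706 = 30.601 kPa
Denominator = 19.1·5.1·sin16.0°·cos16.0° = 19.1·5.1·0.2756·0.9613 = 25.810 kPa
FS = 30.601 / 25.810 = 1.186

FS = 1.19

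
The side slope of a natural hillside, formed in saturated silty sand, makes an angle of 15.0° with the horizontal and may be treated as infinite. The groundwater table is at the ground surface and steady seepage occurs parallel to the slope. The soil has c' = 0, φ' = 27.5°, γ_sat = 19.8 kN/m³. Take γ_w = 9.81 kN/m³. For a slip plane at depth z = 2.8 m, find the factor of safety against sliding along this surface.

FS = 0.98

With seepage parallel to the slope and the water table at the surface, the effective normal stress on the slip plane uses the buoyant unit weight γ' = γ_sat − γ_w while the driving shear stress uses γ_sat:
FS = [c' + γ' z cos²β tanφ'] / [γ_sat z sinβ cosβ]
(For c' = 0 this reduces to FS = (γ'/γ_sat)·tanφ'/tanβ.)
γ' = 19.8 − 9.81 = 9.99 kN/m³
Numerator = 0.0 + 9.99·2.8·cos²15.0°·tan27.5° = 0.0 + 9.99·2.8·0.9330·0.5206 = 13.586 kPa
Denominator = 19.8·2.8·sin15.0°·cos15.0° = 19.8·2.8·0.2588·0.9659 = 13.860 kPa
FS = 13.586 / 13.860 = 0.980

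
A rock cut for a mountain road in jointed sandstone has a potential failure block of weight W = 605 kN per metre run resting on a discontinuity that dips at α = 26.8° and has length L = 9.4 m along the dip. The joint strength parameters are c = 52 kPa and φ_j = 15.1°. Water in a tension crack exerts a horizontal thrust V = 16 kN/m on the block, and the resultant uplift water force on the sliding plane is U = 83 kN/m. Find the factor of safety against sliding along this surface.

FS = 2.13

Resolving the block weight along and normal to the plane and applying the Mohr–Coulomb strength on the joint:
N' = W cosα − U − V sinα = 605·cos26.8° − 83 − 16·sin26.8° = 449.8 kN/m
Driving force T = W sinα + V cosα = 605·sin26.8° + 16·cos26.8° = 287.1 kN/m
Resisting force R = c·L + N'·tanφ_j = 52·9.4 + 449.8·tan15.1° = 488.8 + 121.4 = 610.2 kN/m
FS = R / T = 610.2 / 287.1 = 2.126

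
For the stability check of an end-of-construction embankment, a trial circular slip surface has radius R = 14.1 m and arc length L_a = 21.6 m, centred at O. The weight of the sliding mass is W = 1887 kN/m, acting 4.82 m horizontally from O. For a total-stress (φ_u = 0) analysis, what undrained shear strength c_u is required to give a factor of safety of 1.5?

c_u = 44.8 kPa

FS = c_u·L_a·R / (W·d), so c_u = FS·W·d / (L_a·R).
c_u = 1.5·1887·4.82 / (21.60·14.1) = 13643.0 / 304.56 = 44.80 kPa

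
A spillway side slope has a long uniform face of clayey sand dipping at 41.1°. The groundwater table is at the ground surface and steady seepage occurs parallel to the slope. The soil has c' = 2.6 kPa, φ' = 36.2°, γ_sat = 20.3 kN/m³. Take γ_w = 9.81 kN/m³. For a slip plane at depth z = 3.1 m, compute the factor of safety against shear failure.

FS = 0.52

With seepage parallel to the slope and the water table at the surface, the effective normal stress on the slip plane uses the buoyant unit weight γ' = γ_sat − γ_w while the driving shear stress uses γ_sat:
FS = [c' + γ' z cos²β tanφ'] / [γ_sat z sinβ cosβ]
γ' = 20.3 − 9.81 = 10.49 kN/m³
Numerator = 2.6 + 10.49·3.1·cos²41.1°·tan36.2° = 2.6 + 10.49·3.1·0.5679·0.7319 = 16.115 kPa
Denominator = 20.3·3.1·sin41.1°·cos41.1° = 20.3·3.1·0.6574·0.7536 = 31.174 kPa
FS = 16.115 / 31.174 = 0.517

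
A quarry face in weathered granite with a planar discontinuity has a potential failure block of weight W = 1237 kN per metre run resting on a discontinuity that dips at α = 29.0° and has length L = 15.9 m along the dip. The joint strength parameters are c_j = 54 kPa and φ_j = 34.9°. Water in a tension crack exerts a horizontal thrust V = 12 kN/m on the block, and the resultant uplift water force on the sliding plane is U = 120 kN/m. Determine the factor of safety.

Resolving the block weight along and normal to the plane and applying the Mohr–Coulomb strength on the joint:
N' = W cosα − U − V sinα = 1237·cos29.0° − 120 − 12·sin29.0° = 956.1 kN/m
Driving force T = W sinα + V cosα = 1237·sin29.0° + 12·cos29.0° = 610.2 kN/m
Resisting force R = c_j·L + N'·tanφ_j = 54·15.9 + 956.1·tan34.9° = 858.6 + 667.0 = 1525.6 kN/m
FS = R / T = 1525.6 / 610.2 = 2.500

FS = 2.50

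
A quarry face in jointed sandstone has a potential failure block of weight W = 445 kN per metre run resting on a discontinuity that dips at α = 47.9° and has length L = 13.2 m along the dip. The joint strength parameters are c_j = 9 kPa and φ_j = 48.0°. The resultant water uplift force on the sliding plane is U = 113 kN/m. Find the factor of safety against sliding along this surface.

Resolving the block weight along and normal to the plane and applying the Mohr–Coulomb strength on the joint:
N' = W cosα − U = 445·cos47.9° − 113 = 185.3 kN/m
Driving force T = W sinα = 445·sin47.9° = 330.2 kN/m
Resisting force R = c_j·L + N'·tanφ_j = 9·13.2 + 185.3·tan48.0° = 118.8 + 205.8 = 324.6 kN/m
FS = R / T = 324.6 / 330.2 = 0.983

FS = 0.98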